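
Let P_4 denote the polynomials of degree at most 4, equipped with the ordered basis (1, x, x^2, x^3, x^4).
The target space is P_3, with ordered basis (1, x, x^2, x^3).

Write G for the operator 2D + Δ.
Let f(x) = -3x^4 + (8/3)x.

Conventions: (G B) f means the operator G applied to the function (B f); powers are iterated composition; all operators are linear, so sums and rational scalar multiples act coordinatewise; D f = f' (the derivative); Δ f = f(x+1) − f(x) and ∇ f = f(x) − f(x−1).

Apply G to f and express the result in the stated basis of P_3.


D f = -12x^3 + 8/3
(2D) f = -24x^3 + 16/3
Δ f = -12x^3 - 18x^2 - 12x - 1/3
(2D + Δ) f = -36x^3 - 18x^2 - 12x + 5

the image equals g(x) = -36x^3 - 18x^2 - 12x + 5


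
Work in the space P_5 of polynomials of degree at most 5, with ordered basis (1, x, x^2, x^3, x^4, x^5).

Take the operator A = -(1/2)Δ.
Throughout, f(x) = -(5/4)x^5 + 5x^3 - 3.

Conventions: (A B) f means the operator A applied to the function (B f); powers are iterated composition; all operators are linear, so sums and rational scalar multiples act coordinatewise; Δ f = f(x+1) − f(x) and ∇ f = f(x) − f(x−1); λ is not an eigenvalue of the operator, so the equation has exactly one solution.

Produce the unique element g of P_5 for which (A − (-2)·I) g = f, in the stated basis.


write g with unknown coordinates in the stated basis and equate coefficients in (A − (-2)·I) g = f
solving from the highest basis element down gives g = -(5/8)x^5 - (25/32)x^4 + (5/32)x^3 - (335/128)x^2 - (705/256)x - 3231/1024
check: A g = (25/16)x^4 + (75/16)x^3 + (335/64)x^2 + (705/128)x + 1695/512
so A g − (-2)·g = -(5/4)x^5 + 5x^3 - 3 = f ✓

g(x) = -(5/8)x^5 - (25/32)x^4 + (5/32)x^3 - (335/128)x^2 - (705/256)x - 3231/1024


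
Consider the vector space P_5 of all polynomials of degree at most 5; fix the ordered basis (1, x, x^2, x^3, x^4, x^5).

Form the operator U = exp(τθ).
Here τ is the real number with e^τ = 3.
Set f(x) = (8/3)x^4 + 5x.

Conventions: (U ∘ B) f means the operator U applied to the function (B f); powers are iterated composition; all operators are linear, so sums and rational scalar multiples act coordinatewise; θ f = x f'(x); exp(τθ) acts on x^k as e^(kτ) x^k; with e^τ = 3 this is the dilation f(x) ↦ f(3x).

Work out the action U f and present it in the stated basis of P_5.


exp(τθ) x^k = e^(kτ) x^k; with e^τ = 3 this sends x^k to 3^k x^k
x ↦ 3 x
x^4 ↦ 81 x^4
applying this coordinatewise to f: exp(τθ) f = 216x^4 + 15x

g(x) = 216x^4 + 15x


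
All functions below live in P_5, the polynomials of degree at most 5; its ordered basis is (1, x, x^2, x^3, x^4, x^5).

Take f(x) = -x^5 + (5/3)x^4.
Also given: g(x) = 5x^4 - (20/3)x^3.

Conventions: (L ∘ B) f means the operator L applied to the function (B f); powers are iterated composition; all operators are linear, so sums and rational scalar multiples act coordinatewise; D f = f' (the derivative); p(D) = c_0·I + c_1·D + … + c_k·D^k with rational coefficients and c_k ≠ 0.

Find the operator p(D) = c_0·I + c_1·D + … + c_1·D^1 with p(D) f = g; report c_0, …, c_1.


D^0 f = -x^5 + (5/3)x^4
D^1 f = -5x^4 + (20/3)x^3
matching coefficients of g against c_0 f + c_1 Df + … from the top degree down determines the c_i
solution: c_0 = 0, c_1 = -1

c_0 = 0, c_1 = -1


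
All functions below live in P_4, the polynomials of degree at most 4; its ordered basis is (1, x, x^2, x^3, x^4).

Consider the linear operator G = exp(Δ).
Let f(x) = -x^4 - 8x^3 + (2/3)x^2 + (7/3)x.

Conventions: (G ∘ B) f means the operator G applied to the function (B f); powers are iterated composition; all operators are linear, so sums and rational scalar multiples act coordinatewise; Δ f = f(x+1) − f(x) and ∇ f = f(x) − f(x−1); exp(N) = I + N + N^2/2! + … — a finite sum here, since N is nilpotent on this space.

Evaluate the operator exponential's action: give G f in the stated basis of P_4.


order-1 term: -4x^3 - 30x^2 - (80/3)x - 6
order-2 term: -6x^2 - 36x - 91/3
order-3 term: -4x - 14
order-4 term: -1
the series for exp(Δ) f terminates at order 4
exp(Δ) f = -x^4 - 12x^3 - (106/3)x^2 - (193/3)x - 154/3

the result is g(x) = -x^4 - 12x^3 - (106/3)x^2 - (193/3)x - 154/3


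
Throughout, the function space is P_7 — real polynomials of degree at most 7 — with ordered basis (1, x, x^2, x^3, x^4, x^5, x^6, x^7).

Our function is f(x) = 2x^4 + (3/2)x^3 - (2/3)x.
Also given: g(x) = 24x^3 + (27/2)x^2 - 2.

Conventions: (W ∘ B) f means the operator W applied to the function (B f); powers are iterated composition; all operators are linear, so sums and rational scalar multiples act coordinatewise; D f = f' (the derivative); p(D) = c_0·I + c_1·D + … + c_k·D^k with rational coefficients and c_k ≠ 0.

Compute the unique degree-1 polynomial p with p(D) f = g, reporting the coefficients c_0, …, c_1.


D^0 f = 2x^4 + (3/2)x^3 - (2/3)x
D^1 f = 8x^3 + (9/2)x^2 - 2/3
matching coefficients of g against c_0 f + c_1 Df + … from the top degree down determines the c_i
solution: c_0 = 0, c_1 = 3

p(D) = 3·D, i.e. c_0 = 0, c_1 = 3


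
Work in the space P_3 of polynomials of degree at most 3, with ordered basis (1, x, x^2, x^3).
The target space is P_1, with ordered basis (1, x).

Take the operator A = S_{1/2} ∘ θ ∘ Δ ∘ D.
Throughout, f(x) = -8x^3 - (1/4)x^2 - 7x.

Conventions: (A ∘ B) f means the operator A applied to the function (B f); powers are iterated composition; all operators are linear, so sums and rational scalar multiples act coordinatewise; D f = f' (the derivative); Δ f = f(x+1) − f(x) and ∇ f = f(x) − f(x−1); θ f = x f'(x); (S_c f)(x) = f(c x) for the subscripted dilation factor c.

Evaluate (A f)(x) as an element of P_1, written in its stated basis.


the image equals g(x) = -24x

D f = -24x^2 - (1/2)x - 7
Δ D f = -48x - 49/2
θ Δ D f = -48x
S_{1/2} θ Δ D f = -24x


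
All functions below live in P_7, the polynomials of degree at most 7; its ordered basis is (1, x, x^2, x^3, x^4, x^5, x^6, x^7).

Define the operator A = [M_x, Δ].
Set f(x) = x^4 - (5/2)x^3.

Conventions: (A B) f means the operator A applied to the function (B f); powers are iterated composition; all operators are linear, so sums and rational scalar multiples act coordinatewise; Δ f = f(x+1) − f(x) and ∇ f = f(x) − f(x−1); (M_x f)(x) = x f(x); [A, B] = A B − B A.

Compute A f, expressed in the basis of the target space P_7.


Δ f = 4x^3 - (3/2)x^2 - (7/2)x - 3/2
M_x Δ f = 4x^4 - (3/2)x^3 - (7/2)x^2 - (3/2)x
M_x f = x^5 - (5/2)x^4
Δ M_x f = 5x^4 - 5x^2 - 5x - 3/2
[M_x, Δ] f = -x^4 - (3/2)x^3 + (3/2)x^2 + (7/2)x + 3/2

the image equals g(x) = -x^4 - (3/2)x^3 + (3/2)x^2 + (7/2)x + 3/2


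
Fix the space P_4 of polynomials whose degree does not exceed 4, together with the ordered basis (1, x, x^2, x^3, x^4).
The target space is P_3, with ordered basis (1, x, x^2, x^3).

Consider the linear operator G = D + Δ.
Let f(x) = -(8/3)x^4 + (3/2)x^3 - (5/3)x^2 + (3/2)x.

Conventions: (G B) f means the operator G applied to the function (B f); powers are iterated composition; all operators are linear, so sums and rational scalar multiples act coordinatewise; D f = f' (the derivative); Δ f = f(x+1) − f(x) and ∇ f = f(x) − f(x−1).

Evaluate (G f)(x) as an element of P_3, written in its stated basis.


the image equals g(x) = -(64/3)x^3 - 7x^2 - (77/6)x + 1/6

D f = -(32/3)x^3 + (9/2)x^2 - (10/3)x + 3/2
Δ f = -(32/3)x^3 - (23/2)x^2 - (19/2)x - 4/3
(D + Δ) f = -(64/3)x^3 - 7x^2 - (77/6)x + 1/6


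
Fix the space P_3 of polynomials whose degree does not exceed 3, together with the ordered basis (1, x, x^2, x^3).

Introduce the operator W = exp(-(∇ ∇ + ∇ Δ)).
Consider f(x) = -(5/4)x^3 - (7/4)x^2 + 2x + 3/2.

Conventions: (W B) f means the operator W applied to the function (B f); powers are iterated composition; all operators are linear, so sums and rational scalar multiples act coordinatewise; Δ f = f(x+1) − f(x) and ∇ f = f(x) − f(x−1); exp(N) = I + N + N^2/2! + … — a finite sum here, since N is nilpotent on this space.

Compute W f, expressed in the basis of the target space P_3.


the result is g(x) = -(5/4)x^3 - (7/4)x^2 + 17x + 1

order-1 term: 15x - 1/2
the series for exp(-(∇ ∇ + ∇ Δ)) f terminates at order 1
exp(-(∇ ∇ + ∇ Δ)) f = -(5/4)x^3 - (7/4)x^2 + 17x + 1


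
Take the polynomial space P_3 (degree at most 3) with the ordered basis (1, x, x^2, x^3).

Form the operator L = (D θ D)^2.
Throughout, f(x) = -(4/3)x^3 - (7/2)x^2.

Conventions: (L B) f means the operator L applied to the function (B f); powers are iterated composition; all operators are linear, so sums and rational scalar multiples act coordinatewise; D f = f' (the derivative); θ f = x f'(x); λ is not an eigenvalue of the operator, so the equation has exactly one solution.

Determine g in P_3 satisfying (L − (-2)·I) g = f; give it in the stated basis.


the result is g(x) = -(2/3)x^3 - (7/4)x^2

write g with unknown coordinates in the stated basis and equate coefficients in (L − (-2)·I) g = f
solving from the highest basis element down gives g = -(2/3)x^3 - (7/4)x^2
check: L g = 0
so L g − (-2)·g = -(4/3)x^3 - (7/2)x^2 = f ✓


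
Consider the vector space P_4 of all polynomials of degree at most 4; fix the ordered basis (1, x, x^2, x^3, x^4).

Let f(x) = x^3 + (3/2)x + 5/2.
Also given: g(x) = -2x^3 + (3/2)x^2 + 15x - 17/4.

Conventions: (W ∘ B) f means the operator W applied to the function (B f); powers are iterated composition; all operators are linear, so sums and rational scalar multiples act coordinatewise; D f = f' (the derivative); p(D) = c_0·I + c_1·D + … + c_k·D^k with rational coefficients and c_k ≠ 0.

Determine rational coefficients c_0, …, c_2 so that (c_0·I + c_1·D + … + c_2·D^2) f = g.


D^0 f = x^3 + (3/2)x + 5/2
D^1 f = 3x^2 + 3/2
D^2 f = 6x
matching coefficients of g against c_0 f + c_1 Df + … from the top degree down determines the c_i
solution: c_0 = -2, c_1 = 1/2, c_2 = 3

c_0 = -2, c_1 = 1/2, c_2 = 3


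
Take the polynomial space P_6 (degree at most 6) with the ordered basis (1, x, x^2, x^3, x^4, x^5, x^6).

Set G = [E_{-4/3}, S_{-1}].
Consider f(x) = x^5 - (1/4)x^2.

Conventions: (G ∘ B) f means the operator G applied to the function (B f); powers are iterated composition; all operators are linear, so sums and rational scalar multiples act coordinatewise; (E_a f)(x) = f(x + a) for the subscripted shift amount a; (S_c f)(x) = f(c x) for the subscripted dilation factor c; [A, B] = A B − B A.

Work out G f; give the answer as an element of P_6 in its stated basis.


S_{-1} f = -x^5 - (1/4)x^2
E_{-4/3} S_{-1} f = -x^5 + (20/3)x^4 - (160/9)x^3 + (2533/108)x^2 - (1226/81)x + 916/243
E_{-4/3} f = x^5 - (20/3)x^4 + (160/9)x^3 - (2587/108)x^2 + (1334/81)x - 1132/243
S_{-1} E_{-4/3} f = -x^5 - (20/3)x^4 - (160/9)x^3 - (2587/108)x^2 - (1334/81)x - 1132/243
[E_{-4/3}, S_{-1}] f = (40/3)x^4 + (1280/27)x^2 + (4/3)x + 2048/243

g(x) = (40/3)x^4 + (1280/27)x^2 + (4/3)x + 2048/243


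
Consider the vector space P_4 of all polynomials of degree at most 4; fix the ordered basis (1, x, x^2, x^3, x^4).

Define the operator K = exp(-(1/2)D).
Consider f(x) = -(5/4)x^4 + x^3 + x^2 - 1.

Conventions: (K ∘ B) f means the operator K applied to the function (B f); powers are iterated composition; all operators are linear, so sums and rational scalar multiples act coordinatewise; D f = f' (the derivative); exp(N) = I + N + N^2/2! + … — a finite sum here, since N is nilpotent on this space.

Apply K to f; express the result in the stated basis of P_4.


the result is g(x) = -(5/4)x^4 + (7/2)x^3 - (19/8)x^2 + (3/8)x - 61/64

order-1 term: (5/2)x^3 - (3/2)x^2 - x
order-2 term: -(15/8)x^2 + (3/4)x + 1/4
order-3 term: (5/8)x - 1/8
order-4 term: -5/64
the series for exp(-(1/2)D) f terminates at order 4
exp(-(1/2)D) f = -(5/4)x^4 + (7/2)x^3 - (19/8)x^2 + (3/8)x - 61/64


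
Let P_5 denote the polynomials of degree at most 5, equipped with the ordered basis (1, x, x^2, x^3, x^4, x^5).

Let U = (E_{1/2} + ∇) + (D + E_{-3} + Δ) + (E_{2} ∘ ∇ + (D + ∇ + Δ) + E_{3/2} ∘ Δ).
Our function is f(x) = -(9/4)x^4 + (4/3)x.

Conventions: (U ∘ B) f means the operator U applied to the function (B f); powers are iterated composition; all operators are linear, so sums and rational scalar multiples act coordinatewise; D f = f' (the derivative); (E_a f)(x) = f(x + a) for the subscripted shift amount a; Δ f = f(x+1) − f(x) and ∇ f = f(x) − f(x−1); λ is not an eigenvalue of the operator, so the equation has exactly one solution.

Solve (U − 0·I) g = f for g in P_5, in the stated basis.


write g with unknown coordinates in the stated basis and equate coefficients in (U − 0·I) g = f
solving from the highest basis element down gives g = -(9/8)x^4 + (99/8)x^3 - (189/4)x^2 - (9457/192)x + 59035/96
check: U g = -(9/4)x^4 + (4/3)x
so U g − 0·g = -(9/4)x^4 + (4/3)x = f ✓

g(x) = -(9/8)x^4 + (99/8)x^3 - (189/4)x^2 - (9457/192)x + 59035/96


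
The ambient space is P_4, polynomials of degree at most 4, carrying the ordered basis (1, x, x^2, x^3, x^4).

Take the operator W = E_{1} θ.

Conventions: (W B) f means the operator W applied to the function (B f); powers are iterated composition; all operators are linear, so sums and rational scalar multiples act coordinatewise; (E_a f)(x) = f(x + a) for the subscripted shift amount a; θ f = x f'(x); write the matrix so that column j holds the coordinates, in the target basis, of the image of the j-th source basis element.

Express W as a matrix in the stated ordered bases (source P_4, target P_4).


the matrix is [[0, 1, 2, 3, 4]; [0, 1, 4, 9, 16]; [0, 0, 2, 9, 24]; [0, 0, 0, 3, 16]; [0, 0, 0, 0, 4]] (rows listed top to bottom)

image of 1: 0
image of x: x + 1
image of x^2: 2x^2 + 4x + 2
image of x^3: 3x^3 + 9x^2 + 9x + 3
image of x^4: 4x^4 + 16x^3 + 24x^2 + 16x + 4
each image's coordinates form column j of the matrix


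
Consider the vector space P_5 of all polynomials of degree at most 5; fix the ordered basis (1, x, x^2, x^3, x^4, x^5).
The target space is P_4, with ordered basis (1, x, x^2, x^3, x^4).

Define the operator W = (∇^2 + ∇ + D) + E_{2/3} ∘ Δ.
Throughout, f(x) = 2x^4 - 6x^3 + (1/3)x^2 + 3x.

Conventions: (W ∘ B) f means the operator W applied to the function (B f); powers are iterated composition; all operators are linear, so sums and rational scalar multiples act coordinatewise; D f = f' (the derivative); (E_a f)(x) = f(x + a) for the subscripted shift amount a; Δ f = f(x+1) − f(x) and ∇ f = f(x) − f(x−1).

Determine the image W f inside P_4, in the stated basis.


the image equals g(x) = 24x^3 - 14x^2 - (190/3)x + 1489/27

∇ f = 8x^3 - 30x^2 + (80/3)x - 16/3
∇ ∇ f = 24x^2 - 84x + 194/3
∇ f = 8x^3 - 30x^2 + (80/3)x - 16/3
D f = 8x^3 - 18x^2 + (2/3)x + 3
(∇^2 + ∇ + D) f = 16x^3 - 24x^2 - (170/3)x + 187/3
Δ f = 8x^3 - 6x^2 - (28/3)x - 2/3
E_{2/3} Δ f = 8x^3 + 10x^2 - (20/3)x - 194/27
((∇^2 + ∇ + D) + E_{2/3} ∘ Δ) f = 24x^3 - 14x^2 - (190/3)x + 1489/27


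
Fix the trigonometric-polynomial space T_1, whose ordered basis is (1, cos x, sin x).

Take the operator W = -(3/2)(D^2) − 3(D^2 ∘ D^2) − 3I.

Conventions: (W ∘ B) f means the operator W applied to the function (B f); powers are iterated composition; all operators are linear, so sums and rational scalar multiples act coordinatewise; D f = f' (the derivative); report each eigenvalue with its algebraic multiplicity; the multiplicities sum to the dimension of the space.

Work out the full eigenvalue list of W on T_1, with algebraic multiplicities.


image of 1: -3
image of cos x: -(9/2)cos x
image of sin x: -(9/2)sin x
the matrix is diagonal; its diagonal is (-3, -9/2, -9/2)
for a triangular matrix the eigenvalues are the diagonal entries, with algebraic multiplicity their repetition count

λ = -9/2 (multiplicity 2), λ = -3 (multiplicity 1)


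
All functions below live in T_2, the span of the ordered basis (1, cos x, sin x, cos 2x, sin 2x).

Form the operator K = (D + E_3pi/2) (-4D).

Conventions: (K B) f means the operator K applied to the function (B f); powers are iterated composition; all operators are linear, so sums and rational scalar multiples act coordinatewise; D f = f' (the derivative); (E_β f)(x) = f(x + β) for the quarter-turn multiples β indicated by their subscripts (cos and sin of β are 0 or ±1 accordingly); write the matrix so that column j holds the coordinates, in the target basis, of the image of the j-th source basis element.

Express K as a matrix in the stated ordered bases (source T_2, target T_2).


image of 1: 0
image of cos x: 0
image of sin x: 0
image of cos 2x: 16cos 2x - 8sin 2x
image of sin 2x: 8cos 2x + 16sin 2x
each image's coordinates form column j of the matrix

the matrix is [[0, 0, 0, 0, 0]; [0, 0, 0, 0, 0]; [0, 0, 0, 0, 0]; [0, 0, 0, 16, 8]; [0, 0, 0, -8, 16]] (rows listed top to bottom)


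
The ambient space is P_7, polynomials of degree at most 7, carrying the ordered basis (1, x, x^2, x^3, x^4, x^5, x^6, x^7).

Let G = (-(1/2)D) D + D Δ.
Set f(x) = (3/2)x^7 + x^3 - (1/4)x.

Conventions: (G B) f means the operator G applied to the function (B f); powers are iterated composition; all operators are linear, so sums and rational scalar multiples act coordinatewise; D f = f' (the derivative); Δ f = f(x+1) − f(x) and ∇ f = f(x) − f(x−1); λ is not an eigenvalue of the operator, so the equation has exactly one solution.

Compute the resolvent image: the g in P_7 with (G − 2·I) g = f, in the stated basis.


write g with unknown coordinates in the stated basis and equate coefficients in (G − 2·I) g = f
solving from the highest basis element down gives g = -(3/4)x^7 - (63/8)x^5 - (315/8)x^4 - (739/8)x^3 - (2205/8)x^2 - (7507/16)x - 6039/16
check: G g = -(63/4)x^5 - (315/4)x^4 - (735/4)x^3 - (2205/4)x^2 - (7509/8)x - 6039/8
so G g − 2·g = (3/2)x^7 + x^3 - (1/4)x = f ✓

the image equals g(x) = -(3/4)x^7 - (63/8)x^5 - (315/8)x^4 - (739/8)x^3 - (2205/8)x^2 - (7507/16)x - 6039/16


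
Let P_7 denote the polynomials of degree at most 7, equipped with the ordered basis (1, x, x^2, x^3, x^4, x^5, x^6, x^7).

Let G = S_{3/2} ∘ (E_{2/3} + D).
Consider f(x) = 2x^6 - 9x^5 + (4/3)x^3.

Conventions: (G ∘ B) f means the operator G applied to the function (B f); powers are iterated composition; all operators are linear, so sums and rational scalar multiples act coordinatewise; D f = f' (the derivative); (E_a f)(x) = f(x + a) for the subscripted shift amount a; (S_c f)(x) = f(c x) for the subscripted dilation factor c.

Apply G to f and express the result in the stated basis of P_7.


the result is g(x) = (729/32)x^6 + (2673/32)x^5 - (4995/16)x^4 - (181/2)x^3 - (95/3)x^2 - (224/27)x - 448/729

E_{2/3} f = 2x^6 - x^5 - (50/3)x^4 - (724/27)x^3 - (488/27)x^2 - (448/81)x - 448/729
D f = 12x^5 - 45x^4 + 4x^2
(E_{2/3} + D) f = 2x^6 + 11x^5 - (185/3)x^4 - (724/27)x^3 - (380/27)x^2 - (448/81)x - 448/729
S_{3/2} (E_{2/3} + D) f = (729/32)x^6 + (2673/32)x^5 - (4995/16)x^4 - (181/2)x^3 - (95/3)x^2 - (224/27)x - 448/729


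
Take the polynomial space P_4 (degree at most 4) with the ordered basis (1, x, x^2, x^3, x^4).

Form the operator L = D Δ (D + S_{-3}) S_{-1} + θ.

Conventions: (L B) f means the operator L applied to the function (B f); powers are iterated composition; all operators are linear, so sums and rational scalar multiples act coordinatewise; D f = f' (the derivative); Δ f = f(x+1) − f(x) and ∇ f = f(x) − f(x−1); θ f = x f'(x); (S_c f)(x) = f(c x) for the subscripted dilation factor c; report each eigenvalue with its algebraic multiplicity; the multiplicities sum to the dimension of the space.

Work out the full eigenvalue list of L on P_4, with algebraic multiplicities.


λ = 0 (multiplicity 1), λ = 1 (multiplicity 1), λ = 2 (multiplicity 1), λ = 3 (multiplicity 1), λ = 4 (multiplicity 1)

image of 1: 0
image of x: x
image of x^2: 2x^2 + 18
image of x^3: 3x^3 + 162x + 75
image of x^4: 4x^4 + 972x^2 + 996x + 336
the matrix is upper triangular; its diagonal is (0, 1, 2, 3, 4)
for a triangular matrix the eigenvalues are the diagonal entries, with algebraic multiplicity their repetition count


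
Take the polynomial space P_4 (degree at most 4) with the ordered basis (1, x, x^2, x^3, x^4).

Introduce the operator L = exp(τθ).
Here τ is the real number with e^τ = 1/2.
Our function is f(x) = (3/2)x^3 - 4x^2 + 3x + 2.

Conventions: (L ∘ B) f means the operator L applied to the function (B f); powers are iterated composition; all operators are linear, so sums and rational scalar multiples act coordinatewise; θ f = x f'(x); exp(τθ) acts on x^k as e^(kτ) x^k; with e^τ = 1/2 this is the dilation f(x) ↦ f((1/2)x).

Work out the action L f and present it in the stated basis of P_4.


the result is g(x) = (3/16)x^3 - x^2 + (3/2)x + 2

exp(τθ) x^k = e^(kτ) x^k; with e^τ = 1/2 this sends x^k to (1/2)^k x^k
x ↦ 1/2 x
x^2 ↦ 1/4 x^2
x^3 ↦ 1/8 x^3
applying this coordinatewise to f: exp(τθ) f = (3/16)x^3 - x^2 + (3/2)x + 2


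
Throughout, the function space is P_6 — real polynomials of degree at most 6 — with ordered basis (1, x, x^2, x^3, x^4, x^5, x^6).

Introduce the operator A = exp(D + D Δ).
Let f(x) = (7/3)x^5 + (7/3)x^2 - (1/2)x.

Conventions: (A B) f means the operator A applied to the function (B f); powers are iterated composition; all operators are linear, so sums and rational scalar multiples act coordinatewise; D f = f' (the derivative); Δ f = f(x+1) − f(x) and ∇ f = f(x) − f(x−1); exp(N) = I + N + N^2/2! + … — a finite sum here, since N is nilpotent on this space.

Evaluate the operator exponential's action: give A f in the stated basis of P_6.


order-1 term: (35/3)x^4 + (140/3)x^3 + 70x^2 + (154/3)x + 95/6
order-2 term: (70/3)x^3 + 140x^2 + 280x + 189
order-3 term: (70/3)x^2 + 140x + 210
order-4 term: (35/3)x + 140/3
order-5 term: 7/3
the series for exp(D + D Δ) f terminates at order 5
exp(D + D Δ) f = (7/3)x^5 + (35/3)x^4 + 70x^3 + (707/3)x^2 + (965/2)x + 2783/6

the image equals g(x) = (7/3)x^5 + (35/3)x^4 + 70x^3 + (707/3)x^2 + (965/2)x + 2783/6


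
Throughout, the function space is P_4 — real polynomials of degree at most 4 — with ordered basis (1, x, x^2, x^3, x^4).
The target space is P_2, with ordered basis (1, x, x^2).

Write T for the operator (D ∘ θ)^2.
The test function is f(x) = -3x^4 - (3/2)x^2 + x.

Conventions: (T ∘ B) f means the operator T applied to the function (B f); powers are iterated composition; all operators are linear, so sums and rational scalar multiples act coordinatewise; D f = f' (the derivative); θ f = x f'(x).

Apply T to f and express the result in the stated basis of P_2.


θ f = -12x^4 - 3x^2 + x
D θ f = -48x^3 - 6x + 1
θ (D ∘ θ) f = -144x^3 - 6x
D θ (D ∘ θ) f = -432x^2 - 6

the result is g(x) = -432x^2 - 6


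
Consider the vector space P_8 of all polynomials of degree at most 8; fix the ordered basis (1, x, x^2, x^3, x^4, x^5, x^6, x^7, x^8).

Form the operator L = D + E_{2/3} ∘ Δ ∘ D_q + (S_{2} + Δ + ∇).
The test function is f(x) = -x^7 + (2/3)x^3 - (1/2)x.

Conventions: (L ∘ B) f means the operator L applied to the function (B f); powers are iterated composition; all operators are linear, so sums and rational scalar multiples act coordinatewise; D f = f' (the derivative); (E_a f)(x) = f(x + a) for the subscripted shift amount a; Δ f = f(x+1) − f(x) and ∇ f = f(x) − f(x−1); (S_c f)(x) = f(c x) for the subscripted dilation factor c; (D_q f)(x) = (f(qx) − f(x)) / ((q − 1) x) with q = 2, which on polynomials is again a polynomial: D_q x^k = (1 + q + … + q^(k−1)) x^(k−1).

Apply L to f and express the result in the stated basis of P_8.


D f = -7x^6 + 2x^2 - 1/2
D_q f = -127x^6 + (14/3)x^2 - 1/2
Δ D_q f = -762x^5 - 1905x^4 - 2540x^3 - 1905x^2 - (2258/3)x - 367/3
E_{2/3} Δ D_q f = -762x^5 - 4445x^4 - (33020/3)x^3 - (128905/9)x^2 - (261622/27)x - 218701/81
S_{2} f = -128x^7 + (16/3)x^3 - x
Δ f = -7x^6 - 21x^5 - 35x^4 - 35x^3 - 19x^2 - 5x - 5/6
∇ f = -7x^6 + 21x^5 - 35x^4 + 35x^3 - 19x^2 + 5x - 5/6
(S_{2} + Δ + ∇) f = -128x^7 - 14x^6 - 70x^4 + (16/3)x^3 - 38x^2 - x - 5/3
(D + E_{2/3} ∘ Δ ∘ D_q + (S_{2} + Δ + ∇)) f = -128x^7 - 21x^6 - 762x^5 - 4515x^4 - (33004/3)x^3 - (129229/9)x^2 - (261649/27)x - 437753/162

the image equals g(x) = -128x^7 - 21x^6 - 762x^5 - 4515x^4 - (33004/3)x^3 - (129229/9)x^2 - (261649/27)x - 437753/162


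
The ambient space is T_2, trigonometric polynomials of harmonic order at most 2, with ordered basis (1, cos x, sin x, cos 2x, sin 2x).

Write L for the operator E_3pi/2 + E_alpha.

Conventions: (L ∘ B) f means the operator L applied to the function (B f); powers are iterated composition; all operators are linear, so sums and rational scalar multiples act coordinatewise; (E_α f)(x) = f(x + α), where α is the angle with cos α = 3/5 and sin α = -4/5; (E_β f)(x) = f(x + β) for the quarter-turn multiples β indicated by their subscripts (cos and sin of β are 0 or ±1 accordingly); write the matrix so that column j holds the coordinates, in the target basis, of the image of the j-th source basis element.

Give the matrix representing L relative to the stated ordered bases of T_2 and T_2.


image of 1: 2
image of cos x: (3/5)cos x + (9/5)sin x
image of sin x: -(9/5)cos x + (3/5)sin x
image of cos 2x: -(32/25)cos 2x + (24/25)sin 2x
image of sin 2x: -(24/25)cos 2x - (32/25)sin 2x
each image's coordinates form column j of the matrix

the matrix is [[2, 0, 0, 0, 0]; [0, 3/5, -9/5, 0, 0]; [0, 9/5, 3/5, 0, 0]; [0, 0, 0, -32/25, -24/25]; [0, 0, 0, 24/25, -32/25]] (rows listed top to bottom)


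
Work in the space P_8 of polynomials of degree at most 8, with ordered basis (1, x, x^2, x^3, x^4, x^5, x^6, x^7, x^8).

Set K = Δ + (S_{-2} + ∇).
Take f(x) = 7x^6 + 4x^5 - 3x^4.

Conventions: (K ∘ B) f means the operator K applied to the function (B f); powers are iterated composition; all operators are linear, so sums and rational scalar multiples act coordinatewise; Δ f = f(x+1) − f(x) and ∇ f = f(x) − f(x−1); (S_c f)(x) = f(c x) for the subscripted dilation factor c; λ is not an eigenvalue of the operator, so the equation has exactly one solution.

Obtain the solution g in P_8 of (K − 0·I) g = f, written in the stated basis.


write g with unknown coordinates in the stated basis and equate coefficients in (K − 0·I) g = f
solving from the highest basis element down gives g = (7/64)x^6 - (43/512)x^5 - (553/4096)x^4 + (1687/4096)x^3 - (1621/8192)x^2 - (1145/4096)x - 99/1024
check: K g = 7x^6 + 4x^5 - 3x^4
so K g − 0·g = 7x^6 + 4x^5 - 3x^4 = f ✓

the image equals g(x) = (7/64)x^6 - (43/512)x^5 - (553/4096)x^4 + (1687/4096)x^3 - (1621/8192)x^2 - (1145/4096)x - 99/1024


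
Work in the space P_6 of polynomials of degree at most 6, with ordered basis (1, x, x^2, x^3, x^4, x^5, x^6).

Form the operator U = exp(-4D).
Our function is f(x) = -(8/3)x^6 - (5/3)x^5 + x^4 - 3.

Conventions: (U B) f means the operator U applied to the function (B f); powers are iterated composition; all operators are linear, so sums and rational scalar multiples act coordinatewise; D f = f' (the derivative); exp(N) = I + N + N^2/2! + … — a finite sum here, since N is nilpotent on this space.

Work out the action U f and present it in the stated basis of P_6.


order-1 term: 64x^5 + (100/3)x^4 - 16x^3
order-2 term: -640x^4 - (800/3)x^3 + 96x^2
order-3 term: (10240/3)x^3 + (3200/3)x^2 - 256x
order-4 term: -10240x^2 - (6400/3)x + 256
order-5 term: 16384x + 5120/3
order-6 term: -32768/3
the series for exp(-4D) f terminates at order 6
exp(-4D) f = -(8/3)x^6 + (187/3)x^5 - (1817/3)x^4 + (9392/3)x^3 - (27232/3)x^2 + (41984/3)x - 8963

g(x) = -(8/3)x^6 + (187/3)x^5 - (1817/3)x^4 + (9392/3)x^3 - (27232/3)x^2 + (41984/3)x - 8963


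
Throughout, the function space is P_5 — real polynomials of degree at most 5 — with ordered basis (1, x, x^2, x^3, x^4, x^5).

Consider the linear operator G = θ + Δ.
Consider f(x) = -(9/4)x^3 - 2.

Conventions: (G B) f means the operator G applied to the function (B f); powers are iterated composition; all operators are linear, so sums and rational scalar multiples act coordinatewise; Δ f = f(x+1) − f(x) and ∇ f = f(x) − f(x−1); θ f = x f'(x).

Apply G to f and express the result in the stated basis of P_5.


g(x) = -(27/4)x^3 - (27/4)x^2 - (27/4)x - 9/4

θ f = -(27/4)x^3
Δ f = -(27/4)x^2 - (27/4)x - 9/4
(θ + Δ) f = -(27/4)x^3 - (27/4)x^2 - (27/4)x - 9/4


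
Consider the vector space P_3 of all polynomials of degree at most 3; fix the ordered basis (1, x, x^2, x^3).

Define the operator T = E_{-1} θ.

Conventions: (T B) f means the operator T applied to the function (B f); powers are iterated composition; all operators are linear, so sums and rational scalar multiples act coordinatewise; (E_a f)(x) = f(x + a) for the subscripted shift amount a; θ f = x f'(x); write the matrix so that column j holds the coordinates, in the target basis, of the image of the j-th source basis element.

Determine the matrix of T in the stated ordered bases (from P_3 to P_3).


image of 1: 0
image of x: x - 1
image of x^2: 2x^2 - 4x + 2
image of x^3: 3x^3 - 9x^2 + 9x - 3
each image's coordinates form column j of the matrix

the matrix is [[0, -1, 2, -3]; [0, 1, -4, 9]; [0, 0, 2, -9]; [0, 0, 0, 3]] (rows listed top to bottom)


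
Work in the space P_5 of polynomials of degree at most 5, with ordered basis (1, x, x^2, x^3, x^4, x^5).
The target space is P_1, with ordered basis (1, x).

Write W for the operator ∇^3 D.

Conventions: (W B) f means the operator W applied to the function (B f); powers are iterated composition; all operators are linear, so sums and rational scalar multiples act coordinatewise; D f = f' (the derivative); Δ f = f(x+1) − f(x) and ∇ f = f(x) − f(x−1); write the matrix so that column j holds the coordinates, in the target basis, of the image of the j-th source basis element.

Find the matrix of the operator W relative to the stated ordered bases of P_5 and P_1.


image of 1: 0
image of x: 0
image of x^2: 0
image of x^3: 0
image of x^4: 24
image of x^5: 120x - 180
each image's coordinates form column j of the matrix

the matrix is [[0, 0, 0, 0, 24, -180]; [0, 0, 0, 0, 0, 120]] (rows listed top to bottom)


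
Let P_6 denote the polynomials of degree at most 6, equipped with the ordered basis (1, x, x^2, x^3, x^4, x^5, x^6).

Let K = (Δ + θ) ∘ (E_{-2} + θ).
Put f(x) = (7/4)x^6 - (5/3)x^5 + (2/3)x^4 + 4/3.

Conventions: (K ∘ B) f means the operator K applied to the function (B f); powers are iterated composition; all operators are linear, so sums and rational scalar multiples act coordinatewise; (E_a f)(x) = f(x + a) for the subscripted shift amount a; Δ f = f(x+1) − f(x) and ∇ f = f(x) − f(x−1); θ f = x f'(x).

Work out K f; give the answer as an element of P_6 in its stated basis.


the image equals g(x) = (147/2)x^6 - (163/2)x^5 + (2115/4)x^4 - 621x^3 + (8477/12)x^2 + (21/2)x - 2005/12

E_{-2} f = (7/4)x^6 - (68/3)x^5 + (367/3)x^4 - 352x^3 + (1708/3)x^2 - (1472/3)x + 532/3
θ f = (21/2)x^6 - (25/3)x^5 + (8/3)x^4
(E_{-2} + θ) f = (49/4)x^6 - 31x^5 + 125x^4 - 352x^3 + (1708/3)x^2 - (1472/3)x + 532/3
Δ (E_{-2} + θ) f = (147/2)x^5 + (115/4)x^4 + 435x^3 - (1729/4)x^2 + (3007/6)x - 2005/12
θ (E_{-2} + θ) f = (147/2)x^6 - 155x^5 + 500x^4 - 1056x^3 + (3416/3)x^2 - (1472/3)x
(Δ + θ) (E_{-2} + θ) f = (147/2)x^6 - (163/2)x^5 + (2115/4)x^4 - 621x^3 + (8477/12)x^2 + (21/2)x - 2005/12


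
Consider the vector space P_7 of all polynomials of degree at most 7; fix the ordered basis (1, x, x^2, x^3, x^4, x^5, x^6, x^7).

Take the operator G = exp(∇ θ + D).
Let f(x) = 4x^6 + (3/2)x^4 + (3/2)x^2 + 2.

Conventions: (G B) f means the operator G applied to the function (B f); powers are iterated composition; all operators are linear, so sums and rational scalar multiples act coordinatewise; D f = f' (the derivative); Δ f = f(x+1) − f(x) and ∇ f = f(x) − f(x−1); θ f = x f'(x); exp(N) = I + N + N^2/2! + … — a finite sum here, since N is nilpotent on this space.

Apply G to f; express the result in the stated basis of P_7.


order-1 term: 168x^5 - 360x^4 + 510x^3 - 396x^2 + 177x - 33
order-2 term: 2520x^4 - 7800x^3 + 11580x^2 - 8463x + 2478
order-3 term: 16800x^3 - 51360x^2 + 60000x - 24522
order-4 term: 50400x^2 - 114840x + 68280
order-5 term: 60480x - 66096
order-6 term: 20160
the series for exp(∇ θ + D) f terminates at order 6
exp(∇ θ + D) f = 4x^6 + 168x^5 + (4323/2)x^4 + 9510x^3 + (20451/2)x^2 - 2646x + 269

the result is g(x) = 4x^6 + 168x^5 + (4323/2)x^4 + 9510x^3 + (20451/2)x^2 - 2646x + 269


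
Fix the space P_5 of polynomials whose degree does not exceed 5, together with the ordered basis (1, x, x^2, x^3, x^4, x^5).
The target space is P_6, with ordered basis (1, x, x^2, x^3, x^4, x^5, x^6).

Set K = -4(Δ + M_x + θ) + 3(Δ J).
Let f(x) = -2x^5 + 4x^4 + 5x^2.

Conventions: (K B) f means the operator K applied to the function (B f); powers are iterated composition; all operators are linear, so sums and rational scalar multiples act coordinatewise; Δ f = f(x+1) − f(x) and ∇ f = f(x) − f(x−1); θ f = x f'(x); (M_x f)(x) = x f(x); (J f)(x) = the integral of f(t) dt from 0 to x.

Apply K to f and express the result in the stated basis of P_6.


Δ f = -10x^4 - 4x^3 + 4x^2 + 16x + 7
M_x f = -2x^6 + 4x^5 + 5x^3
θ f = -10x^5 + 16x^4 + 10x^2
(Δ + M_x + θ) f = -2x^6 - 6x^5 + 6x^4 + x^3 + 14x^2 + 16x + 7
(-4(Δ + M_x + θ)) f = 8x^6 + 24x^5 - 24x^4 - 4x^3 - 56x^2 - 64x - 28
J f = -(1/3)x^6 + (4/5)x^5 + (5/3)x^3
Δ J f = -2x^5 - x^4 + (4/3)x^3 + 8x^2 + 7x + 32/15
(3(Δ J)) f = -6x^5 - 3x^4 + 4x^3 + 24x^2 + 21x + 32/5
(-4(Δ + M_x + θ) + 3(Δ J)) f = 8x^6 + 18x^5 - 27x^4 - 32x^2 - 43x - 108/5

the result is g(x) = 8x^6 + 18x^5 - 27x^4 - 32x^2 - 43x - 108/5


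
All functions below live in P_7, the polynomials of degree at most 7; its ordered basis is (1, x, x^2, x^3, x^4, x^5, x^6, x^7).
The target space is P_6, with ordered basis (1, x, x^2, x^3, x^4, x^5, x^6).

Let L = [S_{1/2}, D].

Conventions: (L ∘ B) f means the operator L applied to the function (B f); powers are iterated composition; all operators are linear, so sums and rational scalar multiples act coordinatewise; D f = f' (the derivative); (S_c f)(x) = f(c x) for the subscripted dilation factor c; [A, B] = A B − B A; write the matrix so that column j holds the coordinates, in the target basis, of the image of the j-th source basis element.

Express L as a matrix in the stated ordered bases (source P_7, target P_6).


image of 1: 0
image of x: 1/2
image of x^2: (1/2)x
image of x^3: (3/8)x^2
image of x^4: (1/4)x^3
image of x^5: (5/32)x^4
image of x^6: (3/32)x^5
image of x^7: (7/128)x^6
each image's coordinates form column j of the matrix

the matrix is [[0, 1/2, 0, 0, 0, 0, 0, 0]; [0, 0, 1/2, 0, 0, 0, 0, 0]; [0, 0, 0, 3/8, 0, 0, 0, 0]; [0, 0, 0, 0, 1/4, 0, 0, 0]; [0, 0, 0, 0, 0, 5/32, 0, 0]; [0, 0, 0, 0, 0, 0, 3/32, 0]; [0, 0, 0, 0, 0, 0, 0, 7/128]] (rows listed top to bottom)


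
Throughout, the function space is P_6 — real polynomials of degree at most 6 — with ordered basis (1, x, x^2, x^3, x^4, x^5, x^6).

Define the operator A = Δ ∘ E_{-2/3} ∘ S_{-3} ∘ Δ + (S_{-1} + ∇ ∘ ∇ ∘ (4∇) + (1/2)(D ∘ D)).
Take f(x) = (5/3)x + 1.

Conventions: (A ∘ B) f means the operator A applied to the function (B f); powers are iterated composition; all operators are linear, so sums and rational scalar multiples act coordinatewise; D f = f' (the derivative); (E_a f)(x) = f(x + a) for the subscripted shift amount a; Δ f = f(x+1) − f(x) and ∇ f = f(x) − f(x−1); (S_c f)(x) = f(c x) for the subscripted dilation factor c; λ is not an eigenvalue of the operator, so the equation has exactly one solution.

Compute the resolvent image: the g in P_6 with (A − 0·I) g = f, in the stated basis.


write g with unknown coordinates in the stated basis and equate coefficients in (A − 0·I) g = f
solving from the highest basis element down gives g = -(5/3)x + 1
check: A g = (5/3)x + 1
so A g − 0·g = (5/3)x + 1 = f ✓

g(x) = -(5/3)x + 1


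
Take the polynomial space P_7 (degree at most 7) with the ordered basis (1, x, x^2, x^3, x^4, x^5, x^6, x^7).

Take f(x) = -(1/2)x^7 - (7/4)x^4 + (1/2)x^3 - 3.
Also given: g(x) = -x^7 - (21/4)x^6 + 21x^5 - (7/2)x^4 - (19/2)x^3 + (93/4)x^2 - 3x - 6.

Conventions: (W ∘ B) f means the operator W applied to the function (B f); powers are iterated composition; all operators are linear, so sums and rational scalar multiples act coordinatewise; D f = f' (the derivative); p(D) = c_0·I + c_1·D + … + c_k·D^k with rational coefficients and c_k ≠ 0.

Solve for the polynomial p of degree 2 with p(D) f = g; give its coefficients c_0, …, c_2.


c_0 = 2, c_1 = 3/2, c_2 = -1

D^0 f = -(1/2)x^7 - (7/4)x^4 + (1/2)x^3 - 3
D^1 f = -(7/2)x^6 - 7x^3 + (3/2)x^2
D^2 f = -21x^5 - 21x^2 + 3x
matching coefficients of g against c_0 f + c_1 Df + … from the top degree down determines the c_i
solution: c_0 = 2, c_1 = 3/2, c_2 = -1


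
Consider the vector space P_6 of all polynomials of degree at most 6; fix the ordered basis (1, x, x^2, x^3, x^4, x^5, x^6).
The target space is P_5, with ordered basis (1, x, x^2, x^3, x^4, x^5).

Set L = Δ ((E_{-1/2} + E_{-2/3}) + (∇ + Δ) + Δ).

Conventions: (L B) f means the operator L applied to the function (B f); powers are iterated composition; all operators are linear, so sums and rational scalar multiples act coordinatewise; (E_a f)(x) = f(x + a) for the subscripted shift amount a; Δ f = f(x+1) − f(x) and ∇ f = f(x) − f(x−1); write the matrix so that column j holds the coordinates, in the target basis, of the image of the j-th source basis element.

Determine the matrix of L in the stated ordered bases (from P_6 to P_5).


the matrix is [[0, 2, 17/3, 151/12, 805/27, 78017/1296, 10199/81]; [0, 0, 4, 17, 151/3, 4025/27, 78017/216]; [0, 0, 0, 6, 34, 755/6, 4025/9]; [0, 0, 0, 0, 8, 170/3, 755/3]; [0, 0, 0, 0, 0, 10, 85]; [0, 0, 0, 0, 0, 0, 12]] (rows listed top to bottom)

image of 1: 0
image of x: 2
image of x^2: 4x + 17/3
image of x^3: 6x^2 + 17x + 151/12
image of x^4: 8x^3 + 34x^2 + (151/3)x + 805/27
image of x^5: 10x^4 + (170/3)x^3 + (755/6)x^2 + (4025/27)x + 78017/1296
image of x^6: 12x^5 + 85x^4 + (755/3)x^3 + (4025/9)x^2 + (78017/216)x + 10199/81
each image's coordinates form column j of the matrix


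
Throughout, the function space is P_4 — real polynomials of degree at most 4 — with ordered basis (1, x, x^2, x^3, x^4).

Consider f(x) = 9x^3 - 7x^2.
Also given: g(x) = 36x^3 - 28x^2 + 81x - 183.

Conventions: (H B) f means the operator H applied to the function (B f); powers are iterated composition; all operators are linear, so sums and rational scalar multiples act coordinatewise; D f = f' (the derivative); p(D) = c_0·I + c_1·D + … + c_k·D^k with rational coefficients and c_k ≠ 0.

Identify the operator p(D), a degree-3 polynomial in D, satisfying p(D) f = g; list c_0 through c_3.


p(D) = 4·I + (3/2)·D^2 − 3·D^3, i.e. c_0 = 4, c_1 = 0, c_2 = 3/2, c_3 = -3

D^0 f = 9x^3 - 7x^2
D^1 f = 27x^2 - 14x
D^2 f = 54x - 14
D^3 f = 54
matching coefficients of g against c_0 f + c_1 Df + … from the top degree down determines the c_i
solution: c_0 = 4, c_1 = 0, c_2 = 3/2, c_3 = -3


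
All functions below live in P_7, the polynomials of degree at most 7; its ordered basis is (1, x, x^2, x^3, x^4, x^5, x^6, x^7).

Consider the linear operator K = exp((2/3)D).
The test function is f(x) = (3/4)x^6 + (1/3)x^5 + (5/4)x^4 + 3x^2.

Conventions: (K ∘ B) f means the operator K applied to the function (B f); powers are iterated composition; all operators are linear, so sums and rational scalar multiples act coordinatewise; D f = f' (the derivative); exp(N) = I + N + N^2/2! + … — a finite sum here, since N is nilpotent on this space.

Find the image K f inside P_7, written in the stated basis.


order-1 term: 3x^5 + (10/9)x^4 + (10/3)x^3 + 4x
order-2 term: 5x^4 + (40/27)x^3 + (10/3)x^2 + 4/3
order-3 term: (40/9)x^3 + (80/81)x^2 + (40/27)x
order-4 term: (20/9)x^2 + (80/243)x + 20/81
order-5 term: (16/27)x + 32/729
order-6 term: 16/243
the series for exp((2/3)D) f terminates at order 6
exp((2/3)D) f = (3/4)x^6 + (10/3)x^5 + (265/36)x^4 + (250/27)x^3 + (773/81)x^2 + (1556/243)x + 1232/729

g(x) = (3/4)x^6 + (10/3)x^5 + (265/36)x^4 + (250/27)x^3 + (773/81)x^2 + (1556/243)x + 1232/729
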